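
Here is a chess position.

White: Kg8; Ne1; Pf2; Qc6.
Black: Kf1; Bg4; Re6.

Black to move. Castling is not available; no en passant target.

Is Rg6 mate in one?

After Rg6: white king on g8; in check: yes, from the black rook on g6.
White has 5 legal replies: Kh8, Kf8, Kh7, Kf7, Qxg6.
In check but a legal move exists → not checkmate.

no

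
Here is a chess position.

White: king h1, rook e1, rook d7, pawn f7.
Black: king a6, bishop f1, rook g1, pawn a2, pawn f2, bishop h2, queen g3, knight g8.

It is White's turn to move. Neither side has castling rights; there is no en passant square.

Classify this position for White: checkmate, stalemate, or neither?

checkmate

White to move; white king on h1.
In check: yes, from the black rook on g1.
King squares — g1: attacked by Pf2; g2: attacked by Bf1; h2: attacked by Qg3.
Legal moves for White: none.
In check with no legal moves → checkmate.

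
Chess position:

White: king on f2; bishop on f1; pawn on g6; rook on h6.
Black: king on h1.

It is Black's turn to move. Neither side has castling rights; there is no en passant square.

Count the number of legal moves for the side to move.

0

Black to move; king on h1.
In check: yes, from the white rook on h6.
Legal moves: none.
Count: 0.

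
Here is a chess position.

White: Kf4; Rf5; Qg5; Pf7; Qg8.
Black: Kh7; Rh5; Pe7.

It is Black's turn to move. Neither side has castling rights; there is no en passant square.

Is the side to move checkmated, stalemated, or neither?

Black to move; black king on h7.
In check: yes, from the white queen on g8.
King squares — g6: attacked by Qg5; h6: attacked by Qg5; g7: attacked by Qg5; g8: attacked by Qg5; h8: attacked by Qg8.
Legal moves for Black: none.
In check with no legal moves → checkmate.

checkmate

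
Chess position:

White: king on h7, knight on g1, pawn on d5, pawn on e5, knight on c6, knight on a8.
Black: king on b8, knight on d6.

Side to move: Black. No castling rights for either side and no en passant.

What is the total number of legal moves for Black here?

Black to move; king on b8.
In check: yes, from the white knight on c6.
Legal moves: Kc8, Kxa8, Kb7.
Count: 3.

3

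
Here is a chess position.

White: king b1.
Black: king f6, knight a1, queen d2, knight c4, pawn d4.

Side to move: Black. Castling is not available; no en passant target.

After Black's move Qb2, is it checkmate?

After Qb2: white king on b1; in check: yes, from the black queen on b2.
King squares — a1: attacked by Qb2; c1: attacked by Qb2; a2: attacked by Qb2; b2: attacked by Nc4; c2: attacked by Na1.
White has no legal moves → checkmate.

yes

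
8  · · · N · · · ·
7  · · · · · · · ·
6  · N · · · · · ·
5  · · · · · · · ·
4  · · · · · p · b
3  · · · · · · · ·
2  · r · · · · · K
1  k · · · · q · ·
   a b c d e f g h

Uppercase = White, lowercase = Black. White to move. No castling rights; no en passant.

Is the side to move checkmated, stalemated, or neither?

checkmate

White to move; white king on h2.
In check: yes, from the black rook on b2.
King squares — g1: attacked by Qf1; h1: attacked by Qf1; g2: attacked by Qf1; g3: attacked by Pf4; h3: attacked by Qf1.
Legal moves for White: none.
In check with no legal moves → checkmate.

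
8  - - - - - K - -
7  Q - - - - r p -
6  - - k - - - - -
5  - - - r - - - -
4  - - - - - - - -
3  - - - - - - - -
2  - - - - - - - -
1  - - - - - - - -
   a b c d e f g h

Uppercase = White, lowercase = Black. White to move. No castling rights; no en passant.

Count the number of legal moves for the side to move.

4

White to move; king on f8.
In check: yes, from the black rook on f7.
Legal moves: Kg8, Ke8, Kxf7, Qxf7.
Count: 4.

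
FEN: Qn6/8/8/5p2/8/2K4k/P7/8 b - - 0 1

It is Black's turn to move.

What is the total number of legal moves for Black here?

8

Black to move; king on h3.
In check: no.
Legal moves: Nd7, Nc6, Na6, Kh4, Kg4, Kg3, Kh2, f4.
Count: 8.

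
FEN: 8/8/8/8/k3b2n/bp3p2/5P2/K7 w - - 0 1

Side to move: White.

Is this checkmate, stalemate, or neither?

White to move; white king on a1.
In check: no.
King squares — b1: attacked by Be4; a2: attacked by Pb3; b2: attacked by Ba3.
Legal moves for White: none.
Not in check and no legal moves → stalemate.

stalemate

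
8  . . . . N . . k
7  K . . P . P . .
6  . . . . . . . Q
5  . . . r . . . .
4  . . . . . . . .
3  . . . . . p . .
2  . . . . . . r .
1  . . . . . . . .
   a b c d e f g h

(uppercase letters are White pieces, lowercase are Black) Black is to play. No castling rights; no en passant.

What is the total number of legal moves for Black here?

0

Black to move; king on h8.
In check: yes, from the white queen on h6.
Legal moves: none.
Count: 0.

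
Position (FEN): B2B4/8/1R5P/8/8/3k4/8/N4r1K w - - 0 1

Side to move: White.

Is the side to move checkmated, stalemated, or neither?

neither

White to move; white king on h1.
In check: yes, from the black rook on f1.
King squares — g1: attacked by Rf1; g2: available; h2: available.
Legal moves for White: Kh2, Kg2.
White is in check but has 2 legal moves → neither.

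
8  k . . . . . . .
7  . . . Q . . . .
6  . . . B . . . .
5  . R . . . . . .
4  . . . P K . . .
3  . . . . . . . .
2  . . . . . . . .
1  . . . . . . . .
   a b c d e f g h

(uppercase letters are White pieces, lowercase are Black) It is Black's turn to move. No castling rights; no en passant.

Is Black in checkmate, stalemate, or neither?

Black to move; black king on a8.
In check: no.
King squares — a7: attacked by Qd7; b7: attacked by Rb5; b8: attacked by Rb5.
Legal moves for Black: none.
Not in check and no legal moves → stalemate.

stalemate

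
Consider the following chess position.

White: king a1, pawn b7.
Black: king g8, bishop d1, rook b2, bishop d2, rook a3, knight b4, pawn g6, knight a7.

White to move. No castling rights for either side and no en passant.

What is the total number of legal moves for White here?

1

White to move; king on a1.
In check: yes, from the black rook on a3.
Legal moves: Kxb2.
Count: 1.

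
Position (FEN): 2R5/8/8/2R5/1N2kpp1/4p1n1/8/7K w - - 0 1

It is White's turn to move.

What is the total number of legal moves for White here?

3

White to move; king on h1.
In check: yes, from the black knight on g3.
Legal moves: Kh2, Kg2, Kg1.
Count: 3.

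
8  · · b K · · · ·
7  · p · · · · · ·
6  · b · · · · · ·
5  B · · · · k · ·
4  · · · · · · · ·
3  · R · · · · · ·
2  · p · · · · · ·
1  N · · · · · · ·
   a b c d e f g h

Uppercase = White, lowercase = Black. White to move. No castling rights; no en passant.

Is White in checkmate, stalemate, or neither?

White to move; white king on d8.
In check: yes, from the black bishop on b6.
Legal moves for White: Ke8, Kxc8, Ke7, Bxb6, Rxb6.
White is in check but has 5 legal moves → neither.

neither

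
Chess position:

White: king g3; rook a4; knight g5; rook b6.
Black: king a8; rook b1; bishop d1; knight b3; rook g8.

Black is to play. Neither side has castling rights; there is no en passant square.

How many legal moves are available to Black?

Black to move; king on a8.
In check: yes, from the white rook on a4.
Legal moves: Na5.
Count: 1.

1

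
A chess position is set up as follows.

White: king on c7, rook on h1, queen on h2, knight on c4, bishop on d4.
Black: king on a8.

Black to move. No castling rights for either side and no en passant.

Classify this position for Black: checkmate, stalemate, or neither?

Black to move; black king on a8.
In check: no.
King squares — a7: attacked by Bd4; b7: attacked by Kc7; b8: attacked by Kc7.
Legal moves for Black: none.
Not in check and no legal moves → stalemate.

stalemate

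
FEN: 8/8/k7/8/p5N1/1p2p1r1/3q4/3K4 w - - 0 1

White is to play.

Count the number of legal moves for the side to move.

White to move; king on d1.
In check: yes, from the black queen on d2.
Legal moves: none.
Count: 0.

0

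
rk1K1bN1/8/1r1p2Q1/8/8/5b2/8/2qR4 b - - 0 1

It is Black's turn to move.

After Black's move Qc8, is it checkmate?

yes

After Qc8: white king on d8; in check: yes, from the black queen on c8.
King squares — c7: attacked by Kb8; d7: attacked by Qc8; e7: attacked by Bf8; c8: attacked by Kb8; e8: attacked by Qc8.
White has no legal moves → checkmate.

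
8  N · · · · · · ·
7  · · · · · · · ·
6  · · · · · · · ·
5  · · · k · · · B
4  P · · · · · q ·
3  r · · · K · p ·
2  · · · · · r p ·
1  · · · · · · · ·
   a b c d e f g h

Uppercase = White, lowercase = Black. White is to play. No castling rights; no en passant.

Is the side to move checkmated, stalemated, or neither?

White to move; white king on e3.
In check: yes, from the black rook on a3.
King squares — d2: attacked by Rf2; e2: attacked by Rf2; f2: attacked by Pg3; d3: attacked by Ra3; f3: attacked by Rf2; d4: attacked by Qg4; e4: attacked by Qg4; f4: attacked by Rf2.
Legal moves for White: none.
In check with no legal moves → checkmate.

checkmate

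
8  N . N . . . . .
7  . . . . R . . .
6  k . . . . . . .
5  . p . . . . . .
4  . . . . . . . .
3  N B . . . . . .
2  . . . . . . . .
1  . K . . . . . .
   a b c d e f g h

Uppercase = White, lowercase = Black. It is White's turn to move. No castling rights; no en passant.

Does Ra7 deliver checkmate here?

yes

After Ra7: black king on a6; in check: yes, from the white rook on a7.
King squares — a5: attacked by Ra7; b5: own pawn; b6: attacked by Na8; a7: attacked by Nc8; b7: attacked by Ra7.
Black has no legal moves → checkmate.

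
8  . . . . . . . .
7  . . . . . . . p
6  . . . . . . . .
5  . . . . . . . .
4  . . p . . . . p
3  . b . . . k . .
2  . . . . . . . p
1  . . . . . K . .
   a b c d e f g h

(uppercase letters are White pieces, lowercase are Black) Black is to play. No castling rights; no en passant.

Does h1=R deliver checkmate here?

After h1=R: white king on f1; in check: yes, from the black rook on h1.
King squares — e1: attacked by Rh1; g1: attacked by Rh1; e2: attacked by Kf3; f2: attacked by Kf3; g2: attacked by Kf3.
White has no legal moves → checkmate.

yes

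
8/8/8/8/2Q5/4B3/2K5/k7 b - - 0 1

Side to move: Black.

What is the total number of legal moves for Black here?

Black to move; king on a1.
In check: no.
Legal moves: none.
Count: 0.

0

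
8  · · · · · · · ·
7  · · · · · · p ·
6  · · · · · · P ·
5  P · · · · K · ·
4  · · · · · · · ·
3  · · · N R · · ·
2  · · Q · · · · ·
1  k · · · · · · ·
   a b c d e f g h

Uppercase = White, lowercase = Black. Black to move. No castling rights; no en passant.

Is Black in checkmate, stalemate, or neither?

stalemate

Black to move; black king on a1.
In check: no.
King squares — b1: attacked by Qc2; a2: attacked by Qc2; b2: attacked by Qc2.
Legal moves for Black: none.
Not in check and no legal moves → stalemate.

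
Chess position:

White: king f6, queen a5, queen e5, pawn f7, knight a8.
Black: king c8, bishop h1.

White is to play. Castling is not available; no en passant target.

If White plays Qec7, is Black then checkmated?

After Qec7: black king on c8; in check: yes, from the white queen on c7.
King squares — b7: attacked by Qc7; c7: attacked by Qa5; d7: attacked by Qc7; b8: attacked by Qc7; d8: attacked by Qc7.
Black has no legal moves → checkmate.

yes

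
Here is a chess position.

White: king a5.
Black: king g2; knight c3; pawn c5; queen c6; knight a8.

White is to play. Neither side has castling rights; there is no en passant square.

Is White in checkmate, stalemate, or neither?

White to move; white king on a5.
In check: no.
King squares — a4: attacked by Nc3; b4: attacked by Pc5; b5: attacked by Nc3; a6: attacked by Qc6; b6: attacked by Qc6.
Legal moves for White: none.
Not in check and no legal moves → stalemate.

stalemate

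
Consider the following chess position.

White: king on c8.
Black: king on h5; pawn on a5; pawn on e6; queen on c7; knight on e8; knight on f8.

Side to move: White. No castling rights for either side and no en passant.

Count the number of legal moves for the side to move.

White to move; king on c8.
In check: yes, from the black queen on c7.
Legal moves: none.
Count: 0.

0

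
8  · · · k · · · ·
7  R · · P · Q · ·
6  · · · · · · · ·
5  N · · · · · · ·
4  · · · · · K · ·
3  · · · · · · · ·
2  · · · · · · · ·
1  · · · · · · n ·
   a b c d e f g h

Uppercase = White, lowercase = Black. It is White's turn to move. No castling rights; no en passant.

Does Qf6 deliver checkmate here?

yes

After Qf6: black king on d8; in check: yes, from the white queen on f6.
King squares — c7: attacked by Ra7; d7: attacked by Ra7; e7: attacked by Qf6; c8: attacked by Pd7; e8: attacked by Pd7.
Black has no legal moves → checkmate.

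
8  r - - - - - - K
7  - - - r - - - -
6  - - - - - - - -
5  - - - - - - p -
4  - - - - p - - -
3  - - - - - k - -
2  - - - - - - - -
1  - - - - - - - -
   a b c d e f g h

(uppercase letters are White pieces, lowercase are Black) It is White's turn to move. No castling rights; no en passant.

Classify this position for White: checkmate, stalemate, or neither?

White to move; white king on h8.
In check: yes, from the black rook on a8.
King squares — g7: attacked by Rd7; h7: attacked by Rd7; g8: attacked by Ra8.
Legal moves for White: none.
In check with no legal moves → checkmate.

checkmate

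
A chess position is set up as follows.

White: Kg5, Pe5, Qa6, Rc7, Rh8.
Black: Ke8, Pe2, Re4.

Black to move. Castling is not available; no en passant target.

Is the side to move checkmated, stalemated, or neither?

checkmate

Black to move; black king on e8.
In check: yes, from the white rook on h8.
King squares — d7: attacked by Rc7; e7: attacked by Rc7; f7: attacked by Rc7; d8: attacked by Rh8; f8: attacked by Rh8.
Legal moves for Black: none.
In check with no legal moves → checkmate.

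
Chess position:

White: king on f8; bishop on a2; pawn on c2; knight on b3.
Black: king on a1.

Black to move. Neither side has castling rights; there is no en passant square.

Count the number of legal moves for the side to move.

2

Black to move; king on a1.
In check: yes, from the white knight on b3.
Legal moves: Kb2, Kxa2.
Count: 2.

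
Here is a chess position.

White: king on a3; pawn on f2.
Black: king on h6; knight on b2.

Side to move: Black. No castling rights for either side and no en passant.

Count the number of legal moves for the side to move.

9

Black to move; king on h6.
In check: no.
Legal moves: Kh7, Kg7, Kg6, Kh5, Kg5, Nc4+, Na4, Nd3, Nd1.
Count: 9.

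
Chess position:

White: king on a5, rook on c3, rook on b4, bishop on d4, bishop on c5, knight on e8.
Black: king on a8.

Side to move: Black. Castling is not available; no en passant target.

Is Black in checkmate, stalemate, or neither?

stalemate

Black to move; black king on a8.
In check: no.
King squares — a7: attacked by Bc5; b7: attacked by Rb4; b8: attacked by Rb4.
Legal moves for Black: none.
Not in check and no legal moves → stalemate.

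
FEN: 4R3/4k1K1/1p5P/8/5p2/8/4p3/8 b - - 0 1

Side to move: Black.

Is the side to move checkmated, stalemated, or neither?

neither

Black to move; black king on e7.
In check: yes, from the white rook on e8.
King squares — d6: available; e6: attacked by Re8; f6: attacked by Kg7; d7: available; f7: attacked by Kg7; d8: attacked by Re8; e8: available; f8: attacked by Kg7.
Legal moves for Black: Kxe8, Kd7, Kd6.
Black is in check but has 3 legal moves → neither.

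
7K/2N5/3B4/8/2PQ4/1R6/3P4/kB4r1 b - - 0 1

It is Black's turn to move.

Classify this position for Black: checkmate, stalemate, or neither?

Black to move; black king on a1.
In check: yes, from the white queen on d4.
King squares — b1: attacked by Rb3; a2: attacked by Bb1; b2: attacked by Rb3.
Legal moves for Black: none.
In check with no legal moves → checkmate.

checkmate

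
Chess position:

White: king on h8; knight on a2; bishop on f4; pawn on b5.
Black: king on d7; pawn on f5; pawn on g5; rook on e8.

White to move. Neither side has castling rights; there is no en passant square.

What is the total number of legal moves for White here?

White to move; king on h8.
In check: yes, from the black rook on e8.
Legal moves: Kh7, Kg7.
Count: 2.

2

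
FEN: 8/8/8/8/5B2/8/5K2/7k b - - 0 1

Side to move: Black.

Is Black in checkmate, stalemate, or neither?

stalemate

Black to move; black king on h1.
In check: no.
King squares — g1: attacked by Kf2; g2: attacked by Kf2; h2: attacked by Bf4.
Legal moves for Black: none.
Not in check and no legal moves → stalemate.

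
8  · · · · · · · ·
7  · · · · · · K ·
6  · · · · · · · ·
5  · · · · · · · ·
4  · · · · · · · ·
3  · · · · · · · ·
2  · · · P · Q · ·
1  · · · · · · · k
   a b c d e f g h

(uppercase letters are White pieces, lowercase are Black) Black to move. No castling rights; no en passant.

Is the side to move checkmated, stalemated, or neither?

Black to move; black king on h1.
In check: no.
King squares — g1: attacked by Qf2; g2: attacked by Qf2; h2: attacked by Qf2.
Legal moves for Black: none.
Not in check and no legal moves → stalemate.

stalemate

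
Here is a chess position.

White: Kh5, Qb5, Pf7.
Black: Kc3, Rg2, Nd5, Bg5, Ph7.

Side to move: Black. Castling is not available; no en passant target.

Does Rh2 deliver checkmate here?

no

After Rh2: white king on h5; in check: yes, from the black rook on h2.
White has 2 legal replies: Kxg5, Kg4.
In check but a legal move exists → not checkmate.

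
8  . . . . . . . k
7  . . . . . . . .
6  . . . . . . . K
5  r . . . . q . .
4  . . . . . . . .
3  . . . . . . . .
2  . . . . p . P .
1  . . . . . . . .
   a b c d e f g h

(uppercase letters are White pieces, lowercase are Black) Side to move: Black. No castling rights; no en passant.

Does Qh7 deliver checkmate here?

After Qh7: white king on h6; in check: yes, from the black queen on h7.
King squares — g5: attacked by Ra5; h5: attacked by Ra5; g6: attacked by Qh7; g7: attacked by Qh7; h7: attacked by Kh8.
White has no legal moves → checkmate.

yes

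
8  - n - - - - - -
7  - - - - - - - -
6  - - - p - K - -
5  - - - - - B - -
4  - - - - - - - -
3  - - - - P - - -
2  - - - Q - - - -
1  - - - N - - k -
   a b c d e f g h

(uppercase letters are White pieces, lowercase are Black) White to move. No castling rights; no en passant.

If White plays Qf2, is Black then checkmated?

no

After Qf2: black king on g1; in check: yes, from the white queen on f2.
Black has 1 legal reply: Kh1.
In check but a legal move exists → not checkmate.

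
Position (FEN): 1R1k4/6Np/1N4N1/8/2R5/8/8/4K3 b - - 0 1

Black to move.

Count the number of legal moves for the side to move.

0

Black to move; king on d8.
In check: yes, from the white rook on b8.
Legal moves: none.
Count: 0.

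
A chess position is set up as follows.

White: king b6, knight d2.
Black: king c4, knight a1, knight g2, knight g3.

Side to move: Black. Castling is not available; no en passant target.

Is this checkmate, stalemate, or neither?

neither

Black to move; black king on c4.
In check: yes, from the white knight on d2.
Legal moves for Black: Kd5, Kd4, Kb4, Kd3, Kc3.
Black is in check but has 5 legal moves → neither.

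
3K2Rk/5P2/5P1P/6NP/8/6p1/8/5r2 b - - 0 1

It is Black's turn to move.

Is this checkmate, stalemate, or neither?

checkmate

Black to move; black king on h8.
In check: yes, from the white rook on g8.
King squares — g7: attacked by Pf6; h7: attacked by Ng5; g8: attacked by Pf7.
Legal moves for Black: none.
In check with no legal moves → checkmate.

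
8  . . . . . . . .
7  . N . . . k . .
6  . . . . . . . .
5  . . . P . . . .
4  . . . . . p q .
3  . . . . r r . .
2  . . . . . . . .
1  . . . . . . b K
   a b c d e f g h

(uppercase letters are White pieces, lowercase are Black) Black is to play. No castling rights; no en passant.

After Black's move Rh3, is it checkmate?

After Rh3: white king on h1; in check: yes, from the black rook on h3.
King squares — g1: attacked by Qg4; g2: attacked by Qg4; h2: attacked by Bg1.
White has no legal moves → checkmate.

yes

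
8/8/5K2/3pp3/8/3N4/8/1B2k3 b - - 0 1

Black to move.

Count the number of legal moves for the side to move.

Black to move; king on e1.
In check: yes, from the white knight on d3.
Legal moves: Ke2, Kd2, Kf1, Kd1.
Count: 4.

4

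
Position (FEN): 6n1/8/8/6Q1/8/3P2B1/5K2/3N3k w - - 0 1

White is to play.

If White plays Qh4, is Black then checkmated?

After Qh4: black king on h1; in check: yes, from the white queen on h4.
King squares — g1: attacked by Kf2; g2: attacked by Kf2; h2: attacked by Bg3.
Black has no legal moves → checkmate.

yes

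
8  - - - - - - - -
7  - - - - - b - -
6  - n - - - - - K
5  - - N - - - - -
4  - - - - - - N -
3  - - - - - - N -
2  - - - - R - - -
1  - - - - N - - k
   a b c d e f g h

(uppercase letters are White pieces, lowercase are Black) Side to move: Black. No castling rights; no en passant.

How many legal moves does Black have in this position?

Black to move; king on h1.
In check: yes, from the white knight on g3.
Legal moves: Kg1.
Count: 1.

1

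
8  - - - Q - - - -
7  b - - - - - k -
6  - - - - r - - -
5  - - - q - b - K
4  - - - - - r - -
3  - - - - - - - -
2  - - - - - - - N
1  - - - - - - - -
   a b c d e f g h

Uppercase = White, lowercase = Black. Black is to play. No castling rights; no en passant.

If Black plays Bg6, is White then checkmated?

yes

After Bg6: white king on h5; in check: yes, from the black queen on d5 and the black bishop on g6.
King squares — g4: attacked by Rf4; h4: attacked by Rf4; g5: attacked by Qd5; g6: attacked by Re6; h6: attacked by Kg7.
White has no legal moves → checkmate.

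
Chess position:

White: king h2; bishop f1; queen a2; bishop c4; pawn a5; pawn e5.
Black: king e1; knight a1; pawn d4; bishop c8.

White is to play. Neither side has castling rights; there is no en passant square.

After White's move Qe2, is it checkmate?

yes

After Qe2: black king on e1; in check: yes, from the white queen on e2.
King squares — d1: attacked by Qe2; f1: attacked by Qe2; d2: attacked by Qe2; e2: attacked by Bf1; f2: attacked by Qe2.
Black has no legal moves → checkmate.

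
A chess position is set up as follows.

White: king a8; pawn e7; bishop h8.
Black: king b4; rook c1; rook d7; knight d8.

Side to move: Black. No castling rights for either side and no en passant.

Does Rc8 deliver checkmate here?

After Rc8: white king on a8; in check: yes, from the black rook on c8.
King squares — a7: attacked by Rd7; b7: attacked by Rd7; b8: attacked by Rc8.
White has no legal moves → checkmate.

yes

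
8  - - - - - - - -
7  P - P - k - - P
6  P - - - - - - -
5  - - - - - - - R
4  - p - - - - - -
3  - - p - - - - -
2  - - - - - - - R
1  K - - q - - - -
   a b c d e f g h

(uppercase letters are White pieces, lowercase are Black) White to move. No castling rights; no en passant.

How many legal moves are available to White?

White to move; king on a1.
In check: yes, from the black queen on d1.
Legal moves: Ka2.
Count: 1.

1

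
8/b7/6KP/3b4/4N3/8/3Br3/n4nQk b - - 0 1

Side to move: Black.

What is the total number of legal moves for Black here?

Black to move; king on h1.
In check: yes, from the white queen on g1.
Legal moves: Kxg1, Bxg1.
Count: 2.

2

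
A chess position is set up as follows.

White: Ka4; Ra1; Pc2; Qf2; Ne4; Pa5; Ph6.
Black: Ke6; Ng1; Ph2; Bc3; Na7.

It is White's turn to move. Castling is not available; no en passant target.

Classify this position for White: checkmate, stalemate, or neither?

White to move; white king on a4.
In check: no.
Legal moves for White include: Nf6, Nd6, Ng5+, Nc5+, Ng3, Nxc3, Nd2, Kb3, Ka3, Qf8, Qf7+, Qxa7, Qf6+, Qb6+, Qf5+, Qc5, Qh4, Qf4, ... (list truncated; more exist).
White has legal moves and is not in check → neither.

neither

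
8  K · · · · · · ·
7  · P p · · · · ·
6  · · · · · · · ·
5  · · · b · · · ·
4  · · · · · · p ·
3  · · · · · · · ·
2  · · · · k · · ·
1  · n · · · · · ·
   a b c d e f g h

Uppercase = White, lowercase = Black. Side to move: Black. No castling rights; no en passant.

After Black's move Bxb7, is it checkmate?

After Bxb7: white king on a8; in check: yes, from the black bishop on b7.
White has 3 legal replies: Kb8, Kxb7, Ka7.
In check but a legal move exists → not checkmate.

no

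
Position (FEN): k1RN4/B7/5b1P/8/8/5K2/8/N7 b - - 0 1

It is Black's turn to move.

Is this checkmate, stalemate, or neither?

Black to move; black king on a8.
In check: yes, from the white rook on c8.
Legal moves for Black: Kxa7.
Black is in check but has 1 legal move → neither.

neither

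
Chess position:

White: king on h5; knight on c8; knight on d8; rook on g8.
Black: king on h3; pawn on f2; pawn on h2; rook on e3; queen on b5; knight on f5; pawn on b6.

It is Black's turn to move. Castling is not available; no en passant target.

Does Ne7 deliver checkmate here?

After Ne7: white king on h5; in check: yes, from the black queen on b5.
White has 2 legal replies: Kh6, Rg5.
In check but a legal move exists → not checkmate.

no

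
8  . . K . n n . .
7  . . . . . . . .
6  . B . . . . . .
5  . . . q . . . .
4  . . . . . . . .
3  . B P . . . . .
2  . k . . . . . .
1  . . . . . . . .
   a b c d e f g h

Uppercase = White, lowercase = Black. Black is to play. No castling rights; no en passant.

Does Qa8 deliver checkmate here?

yes

After Qa8: white king on c8; in check: yes, from the black queen on a8.
King squares — b7: attacked by Qa8; c7: attacked by Ne8; d7: attacked by Nf8; b8: attacked by Qa8; d8: attacked by Qa8.
White has no legal moves → checkmate.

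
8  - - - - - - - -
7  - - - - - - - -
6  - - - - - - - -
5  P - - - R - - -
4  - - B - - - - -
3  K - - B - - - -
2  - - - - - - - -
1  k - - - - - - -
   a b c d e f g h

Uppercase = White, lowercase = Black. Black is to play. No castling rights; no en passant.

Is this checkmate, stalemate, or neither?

Black to move; black king on a1.
In check: no.
King squares — b1: attacked by Bd3; a2: attacked by Ka3; b2: attacked by Ka3.
Legal moves for Black: none.
Not in check and no legal moves → stalemate.

stalemate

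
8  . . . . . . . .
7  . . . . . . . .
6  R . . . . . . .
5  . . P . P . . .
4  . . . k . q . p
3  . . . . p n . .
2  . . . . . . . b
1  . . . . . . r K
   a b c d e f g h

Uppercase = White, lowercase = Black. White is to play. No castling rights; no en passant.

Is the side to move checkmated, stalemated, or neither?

checkmate

White to move; white king on h1.
In check: yes, from the black rook on g1.
King squares — g1: attacked by Bh2; g2: attacked by Rg1; h2: attacked by Nf3.
Legal moves for White: none.
In check with no legal moves → checkmate.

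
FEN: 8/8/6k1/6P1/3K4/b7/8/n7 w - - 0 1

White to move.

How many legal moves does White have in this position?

7

White to move; king on d4.
In check: no.
Legal moves: Ke5, Kd5, Ke4, Kc4, Ke3, Kd3, Kc3.
Count: 7.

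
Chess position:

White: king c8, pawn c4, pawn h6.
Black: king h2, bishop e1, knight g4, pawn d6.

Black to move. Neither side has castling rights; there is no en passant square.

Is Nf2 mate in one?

After Nf2: white king on c8; in check: no.
White is not in check, so this cannot be checkmate.

no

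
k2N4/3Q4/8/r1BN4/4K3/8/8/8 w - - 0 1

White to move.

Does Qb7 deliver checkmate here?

yes

After Qb7: black king on a8; in check: yes, from the white queen on b7.
King squares — a7: attacked by Bc5; b7: attacked by Nd8; b8: attacked by Qb7.
Black has no legal moves → checkmate.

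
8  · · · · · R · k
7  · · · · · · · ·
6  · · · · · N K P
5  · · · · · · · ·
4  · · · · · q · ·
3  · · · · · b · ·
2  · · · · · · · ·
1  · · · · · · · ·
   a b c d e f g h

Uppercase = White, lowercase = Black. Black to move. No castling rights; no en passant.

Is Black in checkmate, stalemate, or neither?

Black to move; black king on h8.
In check: yes, from the white rook on f8.
King squares — g7: attacked by Kg6; h7: attacked by Nf6; g8: attacked by Nf6.
Legal moves for Black: none.
In check with no legal moves → checkmate.

checkmate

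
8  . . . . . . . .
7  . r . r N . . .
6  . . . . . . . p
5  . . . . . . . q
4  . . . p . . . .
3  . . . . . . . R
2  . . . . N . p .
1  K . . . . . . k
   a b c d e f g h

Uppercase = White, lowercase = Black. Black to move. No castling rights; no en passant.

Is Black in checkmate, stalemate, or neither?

neither

Black to move; black king on h1.
In check: yes, from the white rook on h3.
King squares — g1: attacked by Ne2; g2: own pawn; h2: attacked by Rh3.
Legal moves for Black: Qxh3.
Black is in check but has 1 legal move → neither.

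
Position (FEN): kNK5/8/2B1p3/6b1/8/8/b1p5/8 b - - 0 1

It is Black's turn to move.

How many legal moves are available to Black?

1

Black to move; king on a8.
In check: yes, from the white bishop on c6.
Legal moves: Ka7.
Count: 1.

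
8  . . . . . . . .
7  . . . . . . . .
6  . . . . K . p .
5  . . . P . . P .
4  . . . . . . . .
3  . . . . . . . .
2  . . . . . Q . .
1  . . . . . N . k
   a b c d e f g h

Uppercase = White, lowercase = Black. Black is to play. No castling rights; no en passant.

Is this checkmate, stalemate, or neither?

Black to move; black king on h1.
In check: no.
King squares — g1: attacked by Qf2; g2: attacked by Qf2; h2: attacked by Nf1.
Legal moves for Black: none.
Not in check and no legal moves → stalemate.

stalemate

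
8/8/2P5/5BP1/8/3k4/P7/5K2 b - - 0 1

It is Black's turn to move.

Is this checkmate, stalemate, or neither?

neither

Black to move; black king on d3.
In check: yes, from the white bishop on f5.
King squares — c2: attacked by Bf5; d2: available; e2: attacked by Kf1; c3: available; e3: available; c4: available; d4: available; e4: attacked by Bf5.
Legal moves for Black: Kd4, Kc4, Ke3, Kc3, Kd2.
Black is in check but has 5 legal moves → neither.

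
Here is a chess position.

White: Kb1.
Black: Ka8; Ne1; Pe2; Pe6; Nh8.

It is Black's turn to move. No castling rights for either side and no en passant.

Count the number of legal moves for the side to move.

Black to move; king on a8.
In check: no.
Legal moves: Nf7, Ng6, Kb8, Kb7, Ka7, Nf3, Nd3, Ng2, Nc2, e5.
Count: 10.

10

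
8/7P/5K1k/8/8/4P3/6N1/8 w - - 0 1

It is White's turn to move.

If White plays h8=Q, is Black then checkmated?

yes

After h8=Q: black king on h6; in check: yes, from the white queen on h8.
King squares — g5: attacked by Kf6; h5: attacked by Qh8; g6: attacked by Kf6; g7: attacked by Kf6; h7: attacked by Qh8.
Black has no legal moves → checkmate.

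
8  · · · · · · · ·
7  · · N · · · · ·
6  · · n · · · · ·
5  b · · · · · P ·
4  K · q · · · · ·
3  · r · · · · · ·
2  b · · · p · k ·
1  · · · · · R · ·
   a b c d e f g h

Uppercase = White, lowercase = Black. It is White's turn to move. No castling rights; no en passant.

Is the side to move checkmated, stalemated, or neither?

White to move; white king on a4.
In check: yes, from the black queen on c4.
King squares — a3: attacked by Rb3; b3: attacked by Ba2; b4: attacked by Rb3; a5: attacked by Nc6; b5: attacked by Rb3.
Legal moves for White: none.
In check with no legal moves → checkmate.

checkmate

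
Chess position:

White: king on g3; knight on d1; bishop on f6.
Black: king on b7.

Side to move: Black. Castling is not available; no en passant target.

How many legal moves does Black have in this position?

Black to move; king on b7.
In check: no.
Legal moves: Kc8, Kb8, Ka8, Kc7, Ka7, Kc6, Kb6, Ka6.
Count: 8.

8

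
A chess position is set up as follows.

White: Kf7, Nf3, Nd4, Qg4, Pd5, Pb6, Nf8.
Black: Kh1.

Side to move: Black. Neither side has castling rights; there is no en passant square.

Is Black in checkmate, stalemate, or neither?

Black to move; black king on h1.
In check: no.
King squares — g1: attacked by Nf3; g2: attacked by Qg4; h2: attacked by Nf3.
Legal moves for Black: none.
Not in check and no legal moves → stalemate.

stalemate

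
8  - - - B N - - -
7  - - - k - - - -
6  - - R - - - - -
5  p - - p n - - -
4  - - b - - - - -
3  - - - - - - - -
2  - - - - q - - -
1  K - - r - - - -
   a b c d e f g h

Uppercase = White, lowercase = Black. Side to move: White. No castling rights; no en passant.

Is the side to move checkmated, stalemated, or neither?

checkmate

White to move; white king on a1.
In check: yes, from the black rook on d1.
King squares — b1: attacked by Rd1; a2: attacked by Qe2; b2: attacked by Qe2.
Legal moves for White: none.
In check with no legal moves → checkmate.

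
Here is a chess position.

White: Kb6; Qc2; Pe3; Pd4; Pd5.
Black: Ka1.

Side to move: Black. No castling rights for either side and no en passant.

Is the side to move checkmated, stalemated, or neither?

stalemate

Black to move; black king on a1.
In check: no.
King squares — b1: attacked by Qc2; a2: attacked by Qc2; b2: attacked by Qc2.
Legal moves for Black: none.
Not in check and no legal moves → stalemate.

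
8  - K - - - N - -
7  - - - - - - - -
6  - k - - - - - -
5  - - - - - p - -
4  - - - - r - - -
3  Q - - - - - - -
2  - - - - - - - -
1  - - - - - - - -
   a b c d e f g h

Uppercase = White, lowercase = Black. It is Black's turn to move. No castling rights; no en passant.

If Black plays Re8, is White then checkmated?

yes

After Re8: white king on b8; in check: yes, from the black rook on e8.
King squares — a7: attacked by Kb6; b7: attacked by Kb6; c7: attacked by Kb6; a8: attacked by Re8; c8: attacked by Re8.
White has no legal moves → checkmate.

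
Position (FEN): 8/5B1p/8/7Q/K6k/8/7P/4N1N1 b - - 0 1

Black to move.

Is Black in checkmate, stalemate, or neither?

checkmate

Black to move; black king on h4.
In check: yes, from the white queen on h5.
King squares — g3: attacked by Ph2; h3: attacked by Ng1; g4: attacked by Qh5; g5: attacked by Qh5; h5: attacked by Bf7.
Legal moves for Black: none.
In check with no legal moves → checkmate.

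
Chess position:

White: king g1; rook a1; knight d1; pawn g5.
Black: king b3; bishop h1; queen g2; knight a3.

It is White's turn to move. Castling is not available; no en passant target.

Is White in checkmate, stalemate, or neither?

checkmate

White to move; white king on g1.
In check: yes, from the black queen on g2.
King squares — f1: attacked by Qg2; h1: attacked by Qg2; f2: attacked by Qg2; g2: attacked by Bh1; h2: attacked by Qg2.
Legal moves for White: none.
In check with no legal moves → checkmate.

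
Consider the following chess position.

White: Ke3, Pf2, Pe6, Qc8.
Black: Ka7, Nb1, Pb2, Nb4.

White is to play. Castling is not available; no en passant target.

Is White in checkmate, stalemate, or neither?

neither

White to move; white king on e3.
In check: no.
Legal moves for White include: Qh8, Qg8, Qf8, Qe8, Qd8, Qb8+, Qa8+, Qd7+, Qc7+, Qb7+, Qc6, Qa6+, Qc5+, Qc4, Qc3, Qc2, Qc1, Kf4, ... (list truncated; more exist).
White has legal moves and is not in check → neither.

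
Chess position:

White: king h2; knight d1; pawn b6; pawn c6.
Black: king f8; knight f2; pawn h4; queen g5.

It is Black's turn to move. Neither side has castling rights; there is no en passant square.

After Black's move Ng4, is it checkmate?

no

After Ng4: white king on h2; in check: yes, from the black knight on g4.
White has 4 legal replies: Kh3, Kg2, Kh1, Kg1.
In check but a legal move exists → not checkmate.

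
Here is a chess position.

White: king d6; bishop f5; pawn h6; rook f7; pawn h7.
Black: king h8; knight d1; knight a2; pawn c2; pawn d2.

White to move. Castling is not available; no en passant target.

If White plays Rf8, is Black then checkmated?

yes

After Rf8: black king on h8; in check: yes, from the white rook on f8.
King squares — g7: attacked by Ph6; h7: attacked by Bf5; g8: attacked by Ph7.
Black has no legal moves → checkmate.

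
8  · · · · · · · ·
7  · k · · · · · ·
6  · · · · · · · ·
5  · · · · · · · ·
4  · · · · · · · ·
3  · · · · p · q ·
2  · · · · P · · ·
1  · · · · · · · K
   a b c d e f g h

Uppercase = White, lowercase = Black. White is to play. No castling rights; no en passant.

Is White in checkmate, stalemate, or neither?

stalemate

White to move; white king on h1.
In check: no.
King squares — g1: attacked by Qg3; g2: attacked by Qg3; h2: attacked by Qg3.
Legal moves for White: none.
Not in check and no legal moves → stalemate.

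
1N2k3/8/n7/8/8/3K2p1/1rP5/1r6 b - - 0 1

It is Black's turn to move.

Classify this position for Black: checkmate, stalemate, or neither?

neither

Black to move; black king on e8.
In check: no.
Legal moves for Black include: Kf8, Kd8, Kf7, Ke7, Nxb8, Nc7, Nc5+, Nb4+, Rxb8, Rb7, Rb6, Rb5, Rb4, Rb3+, Rxc2, Ra2, Rh1, Rg1, ... (list truncated; more exist).
Black has legal moves and is not in check → neither.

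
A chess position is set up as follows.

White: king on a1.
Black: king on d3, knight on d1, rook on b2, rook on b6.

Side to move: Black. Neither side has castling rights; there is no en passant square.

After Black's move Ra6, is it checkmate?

After Ra6: white king on a1; in check: yes, from the black rook on a6.
King squares — b1: attacked by Rb2; a2: attacked by Rb2; b2: attacked by Nd1.
White has no legal moves → checkmate.

yes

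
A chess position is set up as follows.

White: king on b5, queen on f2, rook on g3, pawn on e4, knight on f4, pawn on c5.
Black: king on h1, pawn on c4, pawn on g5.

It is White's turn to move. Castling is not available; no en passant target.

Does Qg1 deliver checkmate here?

After Qg1: black king on h1; in check: yes, from the white queen on g1.
King squares — g1: attacked by Rg3; g2: attacked by Qg1; h2: attacked by Qg1.
Black has no legal moves → checkmate.

yes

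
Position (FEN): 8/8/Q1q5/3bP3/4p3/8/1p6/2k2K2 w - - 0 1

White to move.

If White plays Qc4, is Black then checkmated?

no

After Qc4: black king on c1; in check: yes, from the white queen on c4.
Black has 5 legal replies: Kd2, Kd1, Kb1, Qxc4+, Bxc4+.
In check but a legal move exists → not checkmate.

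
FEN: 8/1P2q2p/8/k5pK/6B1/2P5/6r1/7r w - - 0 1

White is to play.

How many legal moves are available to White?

White to move; king on h5.
In check: yes, from the black rook on h1.
Legal moves: Bh3.
Count: 1.

1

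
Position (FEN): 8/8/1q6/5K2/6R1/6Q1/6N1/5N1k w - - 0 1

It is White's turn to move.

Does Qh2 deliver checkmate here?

yes

After Qh2: black king on h1; in check: yes, from the white queen on h2.
King squares — g1: attacked by Qh2; g2: attacked by Qh2; h2: attacked by Nf1.
Black has no legal moves → checkmate.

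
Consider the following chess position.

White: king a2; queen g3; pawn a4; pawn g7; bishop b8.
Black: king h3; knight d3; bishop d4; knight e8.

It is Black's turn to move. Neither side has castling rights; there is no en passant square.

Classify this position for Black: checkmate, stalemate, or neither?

Black to move; black king on h3.
In check: yes, from the white queen on g3.
King squares — g2: attacked by Qg3; h2: attacked by Qg3; g3: attacked by Bb8; g4: attacked by Qg3; h4: attacked by Qg3.
Legal moves for Black: none.
In check with no legal moves → checkmate.

checkmate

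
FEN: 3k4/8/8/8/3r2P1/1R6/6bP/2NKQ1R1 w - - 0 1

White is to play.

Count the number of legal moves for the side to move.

5

White to move; king on d1.
In check: yes, from the black rook on d4.
Legal moves: Ke2, Kc2, Rd3, Qd2, Nd3.
Count: 5.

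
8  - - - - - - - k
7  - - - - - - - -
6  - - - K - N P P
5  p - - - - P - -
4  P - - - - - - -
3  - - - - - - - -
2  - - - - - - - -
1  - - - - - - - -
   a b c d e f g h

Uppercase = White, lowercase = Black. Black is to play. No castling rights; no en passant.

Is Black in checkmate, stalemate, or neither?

Black to move; black king on h8.
In check: no.
King squares — g7: attacked by Ph6; h7: attacked by Nf6; g8: attacked by Nf6.
Legal moves for Black: none.
Not in check and no legal moves → stalemate.

stalemate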